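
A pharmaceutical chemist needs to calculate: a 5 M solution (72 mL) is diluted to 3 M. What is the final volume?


C1V1 = C2V2
5 × 72 = 3 × V2
V2 = 360/3 = 120.0 mL

120.0 mL


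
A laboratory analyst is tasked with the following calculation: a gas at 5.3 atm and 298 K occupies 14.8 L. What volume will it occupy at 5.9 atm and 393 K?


P1V1/T1 = P2V2/T2
V2 = P1V1T2/(T1P2)
= 5.3×14.8×393/(298×5.9)
= 17.533 L

17.533 L


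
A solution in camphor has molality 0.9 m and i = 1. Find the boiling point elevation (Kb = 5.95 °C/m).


ΔTb = Kb × m × i
= 5.95 × 0.9 × 1
= 5.355 °C

5.355 °C


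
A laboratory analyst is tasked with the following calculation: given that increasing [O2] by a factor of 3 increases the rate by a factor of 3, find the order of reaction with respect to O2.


rate ∝ [O2]^n
3^n = 3 → n = 1
Order in O2: 1

1


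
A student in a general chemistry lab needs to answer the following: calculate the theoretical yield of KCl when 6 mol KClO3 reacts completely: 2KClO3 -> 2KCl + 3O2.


Mole ratio KCl:KClO3 = 2:2
n(KCl) = 6 × 2/2 = 6.000 mol
mass = 6.000 × 74.55 = 447.3 g

447.3 g


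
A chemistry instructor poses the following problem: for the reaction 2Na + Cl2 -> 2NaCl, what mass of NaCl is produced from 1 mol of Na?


Mole ratio NaCl:Na = 2:2
n(NaCl) = 1 × 2/2 = 1.000 mol
mass = 1.000 × 58.44 = 58.44 g

58.44 g


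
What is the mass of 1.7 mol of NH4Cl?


M(NH4Cl) = 53.49 g/mol
mass = n × M = 1.7 × 53.49 = 90.93 g

90.93 g


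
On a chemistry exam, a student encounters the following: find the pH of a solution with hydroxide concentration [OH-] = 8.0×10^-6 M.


pOH = -log10([OH-]) = -log10(8.0×10^-6)
= 6 - log10(8.0) = 5.1
pH = 14 - pOH = 14 - 5.1 = 8.9

8.9


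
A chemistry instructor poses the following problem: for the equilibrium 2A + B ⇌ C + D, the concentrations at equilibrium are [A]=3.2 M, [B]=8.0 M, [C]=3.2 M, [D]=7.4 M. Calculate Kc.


Kc = [C][D]/([A]^2[B])
= (3.2^1 × 7.4^1)/(3.2^2 × 8.0^1)
= 23.68/81.92
= 0.2891

0.2891


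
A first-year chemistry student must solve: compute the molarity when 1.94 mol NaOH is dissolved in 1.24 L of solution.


M = n/V = 1.94/1.24 = 1.565 mol/L

1.565 M


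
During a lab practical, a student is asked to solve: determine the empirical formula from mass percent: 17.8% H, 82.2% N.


Assume 100 g sample. Moles of each element:
  H: 17.8/1.008 = 17.659 mol
  N: 82.2/14.01 = 5.867 mol
Divide by smallest (5.867):
  H: 17.659/5.867 = 3.01
  N: 5.867/5.867 = 1.0
Empirical formula: NH3

NH3


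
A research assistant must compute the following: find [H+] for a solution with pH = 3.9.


[H+] = 10^(-pH) = 10^(-3.9)
= 1.26×10^-4 M

1.26×10^-4 M


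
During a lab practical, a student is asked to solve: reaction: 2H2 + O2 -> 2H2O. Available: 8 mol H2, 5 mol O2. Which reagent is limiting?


Mole ratio available / coefficient:
  H2: 8/2 = 4.000
  O2: 5/1 = 5.000
Smaller ratio is limiting.

H2


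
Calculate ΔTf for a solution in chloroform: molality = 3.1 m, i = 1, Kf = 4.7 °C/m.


ΔTf = Kf × m × i
= 4.7 × 3.1 × 1
= 14.57 °C

14.57 °C


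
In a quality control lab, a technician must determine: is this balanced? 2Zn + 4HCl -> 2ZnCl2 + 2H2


Equation: 2Zn + 4HCl -> 2ZnCl2 + 2H2
Check atoms: Cl: 4=4, H: 4=4, Zn: 2=2
Balanced

Yes, balanced


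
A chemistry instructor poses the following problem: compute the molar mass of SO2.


M(SO2) = 1×32.07 + 2×16.0
= 32.07 + 32.0
= 64.07 g/mol

64.07 g/mol


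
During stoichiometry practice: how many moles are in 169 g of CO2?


M(CO2) = 44.01 g/mol
n = mass/M = 169/44.01 = 3.84 mol

3.84 mol


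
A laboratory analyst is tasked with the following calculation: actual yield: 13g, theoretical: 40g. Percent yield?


% yield = actual/theoretical × 100
= 13/40 × 100
= 32.5%

32.5%


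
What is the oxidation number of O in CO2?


O is usually -2
Oxidation number: -2

-2


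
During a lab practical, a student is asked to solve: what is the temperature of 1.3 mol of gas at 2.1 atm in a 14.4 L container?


PV = nRT  (R = 0.08206 L·atm/(mol·K))
T = PV/(nR) = 2.1×14.4/(1.3×0.08206)
= 30.24/0.106678
= 283.47 K

283.47 K


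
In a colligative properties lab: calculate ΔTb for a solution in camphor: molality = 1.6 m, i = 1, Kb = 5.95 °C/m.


ΔTb = Kb × m × i
= 5.95 × 1.6 × 1
= 9.52 °C

9.52 °C


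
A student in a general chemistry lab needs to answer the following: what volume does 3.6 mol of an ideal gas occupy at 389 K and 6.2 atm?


PV = nRT  (R = 0.08206 L·atm/(mol·K))
V = nRT/P = 3.6×0.08206×389/6.2
= 18.535 L

18.535 L


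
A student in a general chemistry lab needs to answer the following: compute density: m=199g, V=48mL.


ρ = mass/volume
= 199/48
= 4.146 g/mL

4.146 g/mL


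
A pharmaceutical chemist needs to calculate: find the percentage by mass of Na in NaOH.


M(NaOH) = 1×22.99 + 1×16.0 + 1×1.008 = 39.998 g/mol
Mass of Na = 1 × 22.99 = 22.99 g/mol
% Na = 22.99/39.998 × 100 = 57.48%

57.48%


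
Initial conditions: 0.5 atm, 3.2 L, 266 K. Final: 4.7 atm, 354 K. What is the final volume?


P1V1/T1 = P2V2/T2
V2 = P1V1T2/(T1P2)
= 0.5×3.2×354/(266×4.7)
= 0.453 L

0.453 L


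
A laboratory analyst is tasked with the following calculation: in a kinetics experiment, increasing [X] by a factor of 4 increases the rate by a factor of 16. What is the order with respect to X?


rate ∝ [X]^n
4^n = 16 → n = 2
Order in X: 2

2


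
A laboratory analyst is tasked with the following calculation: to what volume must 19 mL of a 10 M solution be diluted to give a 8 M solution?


C1V1 = C2V2
10 × 19 = 8 × V2
V2 = 190/8 = 23.75 mL

23.75 mL


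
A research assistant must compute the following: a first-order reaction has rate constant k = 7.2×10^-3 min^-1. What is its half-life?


t½ = ln2/k = 0.693147/(7.2×10^-3 min^-1)
= 96.27 min

96.27 min


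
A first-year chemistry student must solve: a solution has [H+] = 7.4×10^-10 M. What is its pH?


pH = -log10([H+]) = -log10(7.4×10^-10)
= 10 - log10(7.4)
= 10 - 0.87
= 9.13

9.13


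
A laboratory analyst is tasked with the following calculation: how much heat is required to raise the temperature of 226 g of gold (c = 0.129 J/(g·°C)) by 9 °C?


q = mcΔT = 226 × 0.129 × 9
= 262.39 J

262.39 J


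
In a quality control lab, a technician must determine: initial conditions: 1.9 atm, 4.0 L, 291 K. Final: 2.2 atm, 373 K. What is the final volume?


P1V1/T1 = P2V2/T2
V2 = P1V1T2/(T1P2)
= 1.9×4.0×373/(291×2.2)
= 4.428 L

4.428 L


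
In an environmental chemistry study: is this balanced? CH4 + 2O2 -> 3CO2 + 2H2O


Equation: CH4 + 2O2 -> 3CO2 + 2H2O
Check atoms: C: 1≠3, H: 4=4, O: 4≠8
Not balanced

No, not balanced


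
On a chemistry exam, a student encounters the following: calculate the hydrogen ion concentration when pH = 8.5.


[H+] = 10^(-pH) = 10^(-8.5)
= 3.16×10^-9 M

3.16×10^-9 M


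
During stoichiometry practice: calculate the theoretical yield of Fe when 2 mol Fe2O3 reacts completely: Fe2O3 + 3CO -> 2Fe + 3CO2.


Mole ratio Fe:Fe2O3 = 2:1
n(Fe) = 2 × 2/1 = 4.000 mol
mass = 4.000 × 55.85 = 223.4 g

223.4 g


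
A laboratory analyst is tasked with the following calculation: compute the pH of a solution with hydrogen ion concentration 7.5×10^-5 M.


pH = -log10([H+]) = -log10(7.5×10^-5)
= 5 - log10(7.5)
= 5 - 0.88
= 4.12

4.12


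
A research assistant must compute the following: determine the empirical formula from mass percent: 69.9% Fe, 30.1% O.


Assume 100 g sample. Moles of each element:
  Fe: 69.9/55.85 = 1.252 mol
  O: 30.1/16.0 = 1.881 mol
Divide by smallest (1.252):
  Fe: 1.252/1.252 = 1.0
  O: 1.881/1.252 = 1.5
Multiply all ratios by 2 to obtain whole numbers.
Empirical formula: Fe2O3

Fe2O3


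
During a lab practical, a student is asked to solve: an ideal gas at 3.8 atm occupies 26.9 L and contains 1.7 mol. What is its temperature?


PV = nRT  (R = 0.08206 L·atm/(mol·K))
T = PV/(nR) = 3.8×26.9/(1.7×0.08206)
= 102.22/0.139502
= 732.75 K

732.75 K


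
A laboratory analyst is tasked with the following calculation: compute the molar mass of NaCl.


M(NaCl) = 1×22.99 + 1×35.45
= 22.99 + 35.45
= 58.44 g/mol

58.44 g/mol


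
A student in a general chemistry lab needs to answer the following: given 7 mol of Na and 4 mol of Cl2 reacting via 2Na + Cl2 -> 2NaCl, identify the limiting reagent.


Mole ratio available / coefficient:
  Na: 7/2 = 3.500
  Cl2: 4/1 = 4.000
Smaller ratio is limiting.

Na


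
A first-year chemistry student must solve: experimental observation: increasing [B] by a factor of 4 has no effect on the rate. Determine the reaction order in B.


rate ∝ [B]^n
rate ∝ [B]^0
Order in B: 0

0


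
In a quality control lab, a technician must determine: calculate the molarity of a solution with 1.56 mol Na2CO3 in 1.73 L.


M = n/V = 1.56/1.73 = 0.902 mol/L

0.902 M


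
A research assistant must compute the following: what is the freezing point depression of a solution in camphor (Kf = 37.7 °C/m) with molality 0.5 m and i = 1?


ΔTf = Kf × m × i
= 37.7 × 0.5 × 1
= 18.85 °C

18.85 °C


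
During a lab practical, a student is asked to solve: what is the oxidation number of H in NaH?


H with a metal (hydride): -1
Oxidation number: -1

-1


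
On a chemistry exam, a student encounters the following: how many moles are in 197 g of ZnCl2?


M(ZnCl2) = 136.28 g/mol
n = mass/M = 197/136.28 = 1.4456 mol

1.4456 mol


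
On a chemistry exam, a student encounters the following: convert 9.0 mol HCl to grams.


M(HCl) = 36.46 g/mol
mass = n × M = 9.0 × 36.46 = 328.14 g

328.14 g


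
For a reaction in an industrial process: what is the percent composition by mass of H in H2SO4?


M(H2SO4) = 2×1.008 + 1×32.07 + 4×16.0 = 98.086 g/mol
Mass of H = 2 × 1.008 = 2.016 g/mol
% H = 2.016/98.086 × 100 = 2.06%

2.06%


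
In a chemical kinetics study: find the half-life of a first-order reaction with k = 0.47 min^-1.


t½ = ln2/k = 0.693147/(0.47 min^-1)
= 1.475 min

1.475 min


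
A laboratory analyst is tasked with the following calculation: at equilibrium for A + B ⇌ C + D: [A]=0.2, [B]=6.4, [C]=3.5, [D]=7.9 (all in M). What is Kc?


Kc = [C][D]/([A][B])
= (3.5^1 × 7.9^1)/(0.2^1 × 6.4^1)
= 27.65/1.28
= 21.60

21.60


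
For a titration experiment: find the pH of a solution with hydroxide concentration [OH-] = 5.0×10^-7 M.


pOH = -log10([OH-]) = -log10(5.0×10^-7)
= 7 - log10(5.0) = 6.3
pH = 14 - pOH = 14 - 6.3 = 7.7

7.7


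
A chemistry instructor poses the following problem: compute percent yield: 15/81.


% yield = actual/theoretical × 100
= 15/81 × 100
= 18.52%

18.52%


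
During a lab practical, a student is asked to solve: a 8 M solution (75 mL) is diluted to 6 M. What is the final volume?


C1V1 = C2V2
8 × 75 = 6 × V2
V2 = 600/6 = 100.0 mL

100.0 mL


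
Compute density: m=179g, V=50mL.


ρ = mass/volume
= 179/50
= 3.58 g/mL

3.58 g/mL


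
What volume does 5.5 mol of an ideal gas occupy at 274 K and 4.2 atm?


PV = nRT  (R = 0.08206 L·atm/(mol·K))
V = nRT/P = 5.5×0.08206×274/4.2
= 29.444 L

29.444 L


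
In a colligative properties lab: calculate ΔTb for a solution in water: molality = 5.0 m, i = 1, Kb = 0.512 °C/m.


ΔTb = Kb × m × i
= 0.512 × 5.0 × 1
= 2.56 °C

2.56 °C


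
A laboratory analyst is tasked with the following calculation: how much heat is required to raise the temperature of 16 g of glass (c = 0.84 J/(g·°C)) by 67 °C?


q = mcΔT = 16 × 0.84 × 67
= 900.48 J

900.48 J


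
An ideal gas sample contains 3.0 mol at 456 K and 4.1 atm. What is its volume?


PV = nRT  (R = 0.08206 L·atm/(mol·K))
V = nRT/P = 3.0×0.08206×456/4.1
= 27.38 L

27.38 L


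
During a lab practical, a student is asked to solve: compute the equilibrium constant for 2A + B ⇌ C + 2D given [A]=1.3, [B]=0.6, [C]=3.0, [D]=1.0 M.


Kc = [C][D]^2/([A]^2[B])
= (3.0^1 × 1.0^2)/(1.3^2 × 0.6^1)
= 3/1.014
= 2.959

2.959


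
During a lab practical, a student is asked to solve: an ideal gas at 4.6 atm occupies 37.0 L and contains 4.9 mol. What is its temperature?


PV = nRT  (R = 0.08206 L·atm/(mol·K))
T = PV/(nR) = 4.6×37.0/(4.9×0.08206)
= 170.20/0.402094
= 423.28 K

423.28 K


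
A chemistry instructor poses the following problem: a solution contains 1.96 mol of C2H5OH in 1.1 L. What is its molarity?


M = n/V = 1.96/1.1 = 1.782 mol/L

1.782 M


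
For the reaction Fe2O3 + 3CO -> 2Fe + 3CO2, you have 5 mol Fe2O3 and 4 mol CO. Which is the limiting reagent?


Mole ratio available / coefficient:
  Fe2O3: 5/1 = 5.000
  CO: 4/3 = 1.333
Smaller ratio is limiting.

CO


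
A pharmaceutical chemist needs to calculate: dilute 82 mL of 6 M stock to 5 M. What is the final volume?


C1V1 = C2V2
6 × 82 = 5 × V2
V2 = 492/5 = 98.4 mL

98.4 mL


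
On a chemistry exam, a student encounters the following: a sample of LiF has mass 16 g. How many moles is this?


M(LiF) = 25.94 g/mol
n = mass/M = 16/25.94 = 0.6168 mol

0.6168 mol


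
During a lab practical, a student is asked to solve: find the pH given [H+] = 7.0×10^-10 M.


pH = -log10([H+]) = -log10(7.0×10^-10)
= 10 - log10(7.0)
= 10 - 0.85
= 9.15

9.15


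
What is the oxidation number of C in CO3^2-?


x + 3(-2) = -2, so x = +4
Oxidation number: +4

+4


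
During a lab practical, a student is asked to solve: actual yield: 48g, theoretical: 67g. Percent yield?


% yield = actual/theoretical × 100
= 48/67 × 100
= 71.64%

71.64%


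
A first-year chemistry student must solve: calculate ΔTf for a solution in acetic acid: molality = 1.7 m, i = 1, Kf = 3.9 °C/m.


ΔTf = Kf × m × i
= 3.9 × 1.7 × 1
= 6.63 °C

6.63 °C


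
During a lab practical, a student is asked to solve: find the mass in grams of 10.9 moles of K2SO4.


M(K2SO4) = 174.27 g/mol
mass = n × M = 10.9 × 174.27 = 1899.54 g

1899.54 g


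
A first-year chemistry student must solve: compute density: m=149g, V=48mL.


ρ = mass/volume
= 149/48
= 3.104 g/mL

3.104 g/mL


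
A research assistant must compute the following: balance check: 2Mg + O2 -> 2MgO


Equation: 2Mg + O2 -> 2MgO
Check atoms: Mg: 2=2, O: 2=2
Balanced

Yes, balanced


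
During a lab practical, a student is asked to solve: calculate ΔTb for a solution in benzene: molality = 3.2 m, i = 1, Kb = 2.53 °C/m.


ΔTb = Kb × m × i
= 2.53 × 3.2 × 1
= 8.096 °C

8.096 °C


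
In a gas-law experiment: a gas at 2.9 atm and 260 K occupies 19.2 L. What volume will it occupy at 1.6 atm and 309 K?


P1V1/T1 = P2V2/T2
V2 = P1V1T2/(T1P2)
= 2.9×19.2×309/(260×1.6)
= 41.358 L

41.358 L


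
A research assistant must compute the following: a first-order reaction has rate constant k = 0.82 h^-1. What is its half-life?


t½ = ln2/k = 0.693147/(0.82 h^-1)
= 0.8453 h

0.8453 h


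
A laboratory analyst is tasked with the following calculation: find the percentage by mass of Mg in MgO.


M(MgO) = 1×24.31 + 1×16.0 = 40.31 g/mol
Mass of Mg = 1 × 24.31 = 24.31 g/mol
% Mg = 24.31/40.31 × 100 = 60.31%

60.31%


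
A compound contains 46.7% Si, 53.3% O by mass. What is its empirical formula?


Assume 100 g sample. Moles of each element:
  Si: 46.7/28.09 = 1.663 mol
  O: 53.3/16.0 = 3.331 mol
Divide by smallest (1.663):
  Si: 1.663/1.663 = 1.0
  O: 3.331/1.663 = 2.0
Empirical formula: SiO2

SiO2


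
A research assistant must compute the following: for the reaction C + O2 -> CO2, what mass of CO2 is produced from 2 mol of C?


Mole ratio CO2:C = 1:1
n(CO2) = 2 × 1/1 = 2.000 mol
mass = 2.000 × 44.01 = 88.02 g

88.02 g


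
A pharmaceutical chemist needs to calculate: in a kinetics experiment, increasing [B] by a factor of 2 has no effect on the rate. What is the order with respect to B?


rate ∝ [B]^n
rate ∝ [B]^0
Order in B: 0

0


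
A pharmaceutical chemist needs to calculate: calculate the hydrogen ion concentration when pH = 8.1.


[H+] = 10^(-pH) = 10^(-8.1)
= 7.94×10^-9 M

7.94×10^-9 M


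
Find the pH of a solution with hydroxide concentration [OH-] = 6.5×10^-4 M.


pOH = -log10([OH-]) = -log10(6.5×10^-4)
= 4 - log10(6.5) = 3.19
pH = 14 - pOH = 14 - 3.19 = 10.81

10.81


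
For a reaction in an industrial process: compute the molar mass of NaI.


M(NaI) = 1×22.99 + 1×126.9
= 22.99 + 126.9
= 149.89 g/mol

149.89 g/mol


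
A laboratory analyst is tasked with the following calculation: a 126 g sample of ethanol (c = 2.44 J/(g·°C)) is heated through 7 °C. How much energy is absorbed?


q = mcΔT = 126 × 2.44 × 7
= 2152.08 J

2152.08 J


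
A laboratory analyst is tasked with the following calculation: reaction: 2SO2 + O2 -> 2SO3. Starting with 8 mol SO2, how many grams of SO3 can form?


Mole ratio SO3:SO2 = 2:2
n(SO3) = 8 × 2/2 = 8.000 mol
mass = 8.000 × 80.07 = 640.56 g

640.56 g


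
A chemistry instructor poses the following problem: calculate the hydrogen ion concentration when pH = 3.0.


[H+] = 10^(-pH) = 10^(-3.0)
= 1.0×10^-3 M

1.0×10^-3 M


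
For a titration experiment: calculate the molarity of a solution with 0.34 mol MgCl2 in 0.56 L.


M = n/V = 0.34/0.56 = 0.607 mol/L

0.607 M


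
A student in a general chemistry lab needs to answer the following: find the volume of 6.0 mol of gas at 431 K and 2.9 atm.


PV = nRT  (R = 0.08206 L·atm/(mol·K))
V = nRT/P = 6.0×0.08206×431/2.9
= 73.175 L

73.175 L


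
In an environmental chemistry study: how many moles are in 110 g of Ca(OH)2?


M(Ca(OH)2) = 74.1 g/mol
n = mass/M = 110/74.1 = 1.4845 mol

1.4845 mol


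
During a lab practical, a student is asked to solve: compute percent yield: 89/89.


% yield = actual/theoretical × 100
= 89/89 × 100
= 100.0%

100.0%


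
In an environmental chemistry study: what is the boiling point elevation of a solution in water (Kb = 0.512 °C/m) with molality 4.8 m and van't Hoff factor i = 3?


ΔTb = Kb × m × i
= 0.512 × 4.8 × 3
= 7.3728 °C

7.3728 °C


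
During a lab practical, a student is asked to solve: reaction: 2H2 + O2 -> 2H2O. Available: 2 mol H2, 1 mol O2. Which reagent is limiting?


Mole ratio available / coefficient:
  H2: 2/2 = 1.000
  O2: 1/1 = 1.000
Smaller ratio is limiting.

neither (stoichiometric); H2 and O2 are fully consumed


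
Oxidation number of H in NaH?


H with a metal (hydride): -1
Oxidation number: -1

-1


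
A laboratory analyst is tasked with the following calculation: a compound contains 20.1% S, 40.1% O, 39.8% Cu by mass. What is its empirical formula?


Assume 100 g sample. Moles of each element:
  S: 20.1/32.07 = 0.627 mol
  O: 40.1/16.0 = 2.506 mol
  Cu: 39.8/63.55 = 0.626 mol
Divide by smallest (0.626):
  S: 0.627/0.626 = 1.0
  O: 2.506/0.626 = 4.0
  Cu: 0.626/0.626 = 1.0
Empirical formula: CuSO4

CuSO4


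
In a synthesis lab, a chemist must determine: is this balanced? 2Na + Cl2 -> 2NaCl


Equation: 2Na + Cl2 -> 2NaCl
Check atoms: Cl: 2=2, Na: 2=2
Balanced

Yes, balanced


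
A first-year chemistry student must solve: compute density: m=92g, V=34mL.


ρ = mass/volume
= 92/34
= 2.706 g/mL

2.706 g/mL


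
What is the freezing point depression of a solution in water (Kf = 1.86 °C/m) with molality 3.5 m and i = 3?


ΔTf = Kf × m × i
= 1.86 × 3.5 × 3
= 19.53 °C

19.53 °C


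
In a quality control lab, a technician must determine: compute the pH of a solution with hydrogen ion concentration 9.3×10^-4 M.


pH = -log10([H+]) = -log10(9.3×10^-4)
= 4 - log10(9.3)
= 4 - 0.97
= 3.03

3.03


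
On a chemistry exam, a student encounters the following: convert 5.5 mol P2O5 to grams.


M(P2O5) = 141.94 g/mol
mass = n × M = 5.5 × 141.94 = 780.67 g

780.67 g


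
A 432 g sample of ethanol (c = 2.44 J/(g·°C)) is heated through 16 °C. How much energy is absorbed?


q = mcΔT = 432 × 2.44 × 16
= 16865.28 J

16865.28 J


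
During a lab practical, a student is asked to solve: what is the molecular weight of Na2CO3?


M(Na2CO3) = 2×22.99 + 1×12.01 + 3×16.0
= 45.98 + 12.01 + 48.0
= 105.99 g/mol

105.99 g/mol


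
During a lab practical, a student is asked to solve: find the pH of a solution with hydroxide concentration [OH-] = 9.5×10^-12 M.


pOH = -log10([OH-]) = -log10(9.5×10^-12)
= 12 - log10(9.5) = 11.02
pH = 14 - pOH = 14 - 11.02 = 2.98

2.98


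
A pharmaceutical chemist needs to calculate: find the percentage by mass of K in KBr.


M(KBr) = 1×39.1 + 1×79.9 = 119.00 g/mol
Mass of K = 1 × 39.1 = 39.10 g/mol
% K = 39.10/119.00 × 100 = 32.86%

32.86%


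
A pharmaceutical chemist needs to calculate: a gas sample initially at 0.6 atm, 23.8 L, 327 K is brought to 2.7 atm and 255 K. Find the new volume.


P1V1/T1 = P2V2/T2
V2 = P1V1T2/(T1P2)
= 0.6×23.8×255/(327×2.7)
= 4.124 L

4.124 L


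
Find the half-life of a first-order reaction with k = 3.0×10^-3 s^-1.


t½ = ln2/k = 0.693147/(3.0×10^-3 s^-1)
= 231.0 s

231.0 s


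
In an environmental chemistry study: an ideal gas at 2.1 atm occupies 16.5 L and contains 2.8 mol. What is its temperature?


PV = nRT  (R = 0.08206 L·atm/(mol·K))
T = PV/(nR) = 2.1×16.5/(2.8×0.08206)
= 34.65/0.229768
= 150.80 K

150.80 K


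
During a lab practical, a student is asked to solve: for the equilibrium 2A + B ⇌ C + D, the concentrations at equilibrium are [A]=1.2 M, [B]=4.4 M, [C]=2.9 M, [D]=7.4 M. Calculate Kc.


Kc = [C][D]/([A]^2[B])
= (2.9^1 × 7.4^1)/(1.2^2 × 4.4^1)
= 21.46/6.336
= 3.387

3.387


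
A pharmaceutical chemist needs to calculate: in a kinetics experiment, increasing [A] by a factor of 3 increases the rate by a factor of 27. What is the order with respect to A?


rate ∝ [A]^n
3^n = 27 → n = 3
Order in A: 3

3


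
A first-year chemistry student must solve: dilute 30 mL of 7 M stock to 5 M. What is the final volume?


C1V1 = C2V2
7 × 30 = 5 × V2
V2 = 210/5 = 42.0 mL

42.0 mL


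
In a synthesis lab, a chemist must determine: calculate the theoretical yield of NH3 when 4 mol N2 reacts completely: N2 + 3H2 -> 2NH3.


Mole ratio NH3:N2 = 2:1
n(NH3) = 4 × 2/1 = 8.000 mol
mass = 8.000 × 17.03 = 136.24 g

136.24 g


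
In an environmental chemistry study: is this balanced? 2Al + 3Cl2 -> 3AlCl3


Equation: 2Al + 3Cl2 -> 3AlCl3
Check atoms: Al: 2≠3, Cl: 6≠9
Not balanced

No, not balanced


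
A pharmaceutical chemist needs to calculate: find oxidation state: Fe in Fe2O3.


2x + 3(-2) = 0, so x = +3
Oxidation number: +3

+3


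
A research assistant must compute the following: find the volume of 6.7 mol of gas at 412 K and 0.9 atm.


PV = nRT  (R = 0.08206 L·atm/(mol·K))
V = nRT/P = 6.7×0.08206×412/0.9
= 251.687 L

251.687 L


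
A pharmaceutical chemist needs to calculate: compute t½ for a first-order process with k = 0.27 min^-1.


t½ = ln2/k = 0.693147/(0.27 min^-1)
= 2.567 min

2.567 min


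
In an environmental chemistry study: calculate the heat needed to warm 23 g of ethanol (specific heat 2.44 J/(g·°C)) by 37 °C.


q = mcΔT = 23 × 2.44 × 37
= 2076.44 J

2076.44 J


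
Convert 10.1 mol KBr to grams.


M(KBr) = 119.0 g/mol
mass = n × M = 10.1 × 119.0 = 1201.90 g

1201.90 g


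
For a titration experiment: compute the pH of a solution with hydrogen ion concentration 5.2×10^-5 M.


pH = -log10([H+]) = -log10(5.2×10^-5)
= 5 - log10(5.2)
= 5 - 0.72
= 4.28

4.28


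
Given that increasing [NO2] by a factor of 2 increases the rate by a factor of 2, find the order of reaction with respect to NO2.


rate ∝ [NO2]^n
2^n = 2 → n = 1
Order in NO2: 1

1


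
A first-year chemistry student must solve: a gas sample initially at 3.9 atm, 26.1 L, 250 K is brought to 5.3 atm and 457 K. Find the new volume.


P1V1/T1 = P2V2/T2
V2 = P1V1T2/(T1P2)
= 3.9×26.1×457/(250×5.3)
= 35.108 L

35.108 L


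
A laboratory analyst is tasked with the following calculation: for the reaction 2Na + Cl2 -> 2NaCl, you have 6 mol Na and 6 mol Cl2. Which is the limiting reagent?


Mole ratio available / coefficient:
  Na: 6/2 = 3.000
  Cl2: 6/1 = 6.000
Smaller ratio is limiting.

Na


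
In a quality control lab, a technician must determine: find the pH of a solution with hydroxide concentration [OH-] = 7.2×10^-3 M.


pOH = -log10([OH-]) = -log10(7.2×10^-3)
= 3 - log10(7.2) = 2.14
pH = 14 - pOH = 14 - 2.14 = 11.86

11.86


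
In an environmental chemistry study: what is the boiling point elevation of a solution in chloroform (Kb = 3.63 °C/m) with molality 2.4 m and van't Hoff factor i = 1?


ΔTb = Kb × m × i
= 3.63 × 2.4 × 1
= 8.712 °C

8.712 °C


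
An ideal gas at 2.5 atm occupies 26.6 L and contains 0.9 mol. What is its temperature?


PV = nRT  (R = 0.08206 L·atm/(mol·K))
T = PV/(nR) = 2.5×26.6/(0.9×0.08206)
= 66.50/0.073854
= 900.43 K

900.43 K


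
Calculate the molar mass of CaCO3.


M(CaCO3) = 1×40.08 + 1×12.01 + 3×16.0
= 40.08 + 12.01 + 48.0
= 100.09 g/mol

100.09 g/mol


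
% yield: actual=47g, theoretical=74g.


% yield = actual/theoretical × 100
= 47/74 × 100
= 63.51%

63.51%


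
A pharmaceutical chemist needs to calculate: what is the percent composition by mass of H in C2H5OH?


M(C2H5OH) = 2×12.01 + 6×1.008 + 1×16.0 = 46.068 g/mol
Mass of H = 6 × 1.008 = 6.048 g/mol
% H = 6.048/46.068 × 100 = 13.13%

13.13%


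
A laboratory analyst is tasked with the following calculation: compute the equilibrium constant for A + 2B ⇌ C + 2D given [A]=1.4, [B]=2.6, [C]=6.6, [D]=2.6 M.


Kc = [C][D]^2/([A][B]^2)
= (6.6^1 × 2.6^2)/(1.4^1 × 2.6^2)
= 44.616/9.464
= 4.714

4.714


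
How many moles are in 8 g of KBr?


M(KBr) = 119.0 g/mol
n = mass/M = 8/119.0 = 0.0672 mol

0.0672 mol


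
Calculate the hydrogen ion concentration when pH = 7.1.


[H+] = 10^(-pH) = 10^(-7.1)
= 7.94×10^-8 M

7.94×10^-8 M


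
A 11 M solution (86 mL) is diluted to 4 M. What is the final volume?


C1V1 = C2V2
11 × 86 = 4 × V2
V2 = 946/4 = 236.5 mL

236.5 mL


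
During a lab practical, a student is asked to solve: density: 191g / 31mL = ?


ρ = mass/volume
= 191/31
= 6.161 g/mL

6.161 g/mL


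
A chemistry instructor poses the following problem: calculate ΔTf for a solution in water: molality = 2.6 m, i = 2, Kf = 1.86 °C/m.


ΔTf = Kf × m × i
= 1.86 × 2.6 × 2
= 9.672 °C

9.672 °C


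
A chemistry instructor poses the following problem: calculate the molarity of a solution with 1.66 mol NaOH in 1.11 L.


M = n/V = 1.66/1.11 = 1.495 mol/L

1.495 M


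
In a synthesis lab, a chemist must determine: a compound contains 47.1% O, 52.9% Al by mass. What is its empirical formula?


Assume 100 g sample. Moles of each element:
  O: 47.1/16.0 = 2.944 mol
  Al: 52.9/26.98 = 1.961 mol
Divide by smallest (1.961):
  O: 2.944/1.961 = 1.5
  Al: 1.961/1.961 = 1.0
Multiply all ratios by 2 to obtain whole numbers.
Empirical formula: Al2O3

Al2O3


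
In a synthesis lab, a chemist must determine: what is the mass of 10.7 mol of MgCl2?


M(MgCl2) = 95.21 g/mol
mass = n × M = 10.7 × 95.21 = 1018.75 g

1018.75 g


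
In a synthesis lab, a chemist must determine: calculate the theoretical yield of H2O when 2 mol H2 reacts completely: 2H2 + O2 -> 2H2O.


Mole ratio H2O:H2 = 2:2
n(H2O) = 2 × 2/2 = 2.000 mol
mass = 2.000 × 18.02 = 36.04 g

36.04 g


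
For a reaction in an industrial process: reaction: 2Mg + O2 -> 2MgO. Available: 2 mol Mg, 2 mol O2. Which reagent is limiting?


Mole ratio available / coefficient:
  Mg: 2/2 = 1.000
  O2: 2/1 = 2.000
Smaller ratio is limiting.

Mg


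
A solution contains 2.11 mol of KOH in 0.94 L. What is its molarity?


M = n/V = 2.11/0.94 = 2.245 mol/L

2.245 M


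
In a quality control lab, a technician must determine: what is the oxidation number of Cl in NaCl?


halide: -1
Oxidation number: -1

-1


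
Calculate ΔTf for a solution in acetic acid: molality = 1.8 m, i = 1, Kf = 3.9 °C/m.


ΔTf = Kf × m × i
= 3.9 × 1.8 × 1
= 7.02 °C

7.02 °C


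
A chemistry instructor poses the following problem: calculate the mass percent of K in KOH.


M(KOH) = 1×39.1 + 1×16.0 + 1×1.008 = 56.108 g/mol
Mass of K = 1 × 39.1 = 39.10 g/mol
% K = 39.10/56.108 × 100 = 69.69%

69.69%


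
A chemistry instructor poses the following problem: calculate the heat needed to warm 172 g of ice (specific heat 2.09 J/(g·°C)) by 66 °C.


q = mcΔT = 172 × 2.09 × 66
= 23725.68 J

23725.68 J


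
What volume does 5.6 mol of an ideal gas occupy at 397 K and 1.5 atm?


PV = nRT  (R = 0.08206 L·atm/(mol·K))
V = nRT/P = 5.6×0.08206×397/1.5
= 121.624 L

121.624 L


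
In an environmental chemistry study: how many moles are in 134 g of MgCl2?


M(MgCl2) = 95.21 g/mol
n = mass/M = 134/95.21 = 1.4074 mol

1.4074 mol


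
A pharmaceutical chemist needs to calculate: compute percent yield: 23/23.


% yield = actual/theoretical × 100
= 23/23 × 100
= 100.0%

100.0%


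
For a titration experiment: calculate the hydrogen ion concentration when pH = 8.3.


[H+] = 10^(-pH) = 10^(-8.3)
= 5.01×10^-9 M

5.01×10^-9 M


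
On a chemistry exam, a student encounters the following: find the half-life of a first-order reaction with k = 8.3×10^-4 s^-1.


t½ = ln2/k = 0.693147/(8.3×10^-4 s^-1)
= 835.1 s

835.1 s


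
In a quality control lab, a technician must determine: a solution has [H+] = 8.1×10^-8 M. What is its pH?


pH = -log10([H+]) = -log10(8.1×10^-8)
= 8 - log10(8.1)
= 8 - 0.91
= 7.09

7.09


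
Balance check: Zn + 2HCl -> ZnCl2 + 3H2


Equation: Zn + 2HCl -> ZnCl2 + 3H2
Check atoms: Cl: 2=2, H: 2≠6, Zn: 1=1
Not balanced

No, not balanced


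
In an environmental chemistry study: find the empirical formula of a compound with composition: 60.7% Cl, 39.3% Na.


Assume 100 g sample. Moles of each element:
  Cl: 60.7/35.45 = 1.712 mol
  Na: 39.3/22.99 = 1.709 mol
Divide by smallest (1.709):
  Cl: 1.712/1.709 = 1.0
  Na: 1.709/1.709 = 1.0
Empirical formula: NaCl

NaCl


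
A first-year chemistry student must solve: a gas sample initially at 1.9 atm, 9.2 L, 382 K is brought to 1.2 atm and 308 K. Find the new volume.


P1V1/T1 = P2V2/T2
V2 = P1V1T2/(T1P2)
= 1.9×9.2×308/(382×1.2)
= 11.745 L

11.745 L


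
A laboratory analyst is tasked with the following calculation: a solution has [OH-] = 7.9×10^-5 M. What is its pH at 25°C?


pOH = -log10([OH-]) = -log10(7.9×10^-5)
= 5 - log10(7.9) = 4.1
pH = 14 - pOH = 14 - 4.1 = 9.9

9.9


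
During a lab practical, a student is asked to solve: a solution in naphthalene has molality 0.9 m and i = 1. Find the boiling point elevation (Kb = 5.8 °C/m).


ΔTb = Kb × m × i
= 5.8 × 0.9 × 1
= 5.22 °C

5.22 °C


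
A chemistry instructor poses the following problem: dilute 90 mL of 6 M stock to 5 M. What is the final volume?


C1V1 = C2V2
6 × 90 = 5 × V2
V2 = 540/5 = 108.0 mL

108.0 mL


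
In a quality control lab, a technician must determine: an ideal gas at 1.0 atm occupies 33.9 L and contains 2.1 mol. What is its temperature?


PV = nRT  (R = 0.08206 L·atm/(mol·K))
T = PV/(nR) = 1.0×33.9/(2.1×0.08206)
= 33.90/0.172326
= 196.72 K

196.72 K


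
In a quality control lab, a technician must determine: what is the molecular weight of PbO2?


M(PbO2) = 1×207.2 + 2×16.0
= 207.2 + 32.0
= 239.2 g/mol

239.2 g/mol


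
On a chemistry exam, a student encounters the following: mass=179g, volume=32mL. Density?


ρ = mass/volume
= 179/32
= 5.594 g/mL

5.594 g/mL


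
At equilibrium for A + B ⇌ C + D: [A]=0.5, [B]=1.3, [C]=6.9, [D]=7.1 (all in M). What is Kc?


Kc = [C][D]/([A][B])
= (6.9^1 × 7.1^1)/(0.5^1 × 1.3^1)
= 48.99/0.65
= 75.37

75.37


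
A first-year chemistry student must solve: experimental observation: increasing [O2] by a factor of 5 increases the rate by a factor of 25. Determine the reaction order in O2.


rate ∝ [O2]^n
5^n = 25 → n = 2
Order in O2: 2

2


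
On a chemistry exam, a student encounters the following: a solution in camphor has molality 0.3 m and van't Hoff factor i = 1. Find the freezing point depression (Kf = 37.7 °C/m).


ΔTf = Kf × m × i
= 37.7 × 0.3 × 1
= 11.31 °C

11.31 °C


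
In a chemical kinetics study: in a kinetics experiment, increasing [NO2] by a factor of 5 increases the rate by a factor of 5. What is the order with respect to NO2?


rate ∝ [NO2]^n
5^n = 5 → n = 1
Order in NO2: 1

1


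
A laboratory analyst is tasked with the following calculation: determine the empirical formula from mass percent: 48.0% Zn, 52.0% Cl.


Assume 100 g sample. Moles of each element:
  Zn: 48.0/65.38 = 0.734 mol
  Cl: 52.0/35.45 = 1.467 mol
Divide by smallest (0.734):
  Zn: 0.734/0.734 = 1.0
  Cl: 1.467/0.734 = 2.0
Empirical formula: ZnCl2

ZnCl2


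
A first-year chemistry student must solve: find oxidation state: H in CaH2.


H with a metal (hydride): -1
Oxidation number: -1

-1


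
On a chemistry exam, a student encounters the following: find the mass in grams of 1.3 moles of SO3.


M(SO3) = 80.07 g/mol
mass = n × M = 1.3 × 80.07 = 104.09 g

104.09 g


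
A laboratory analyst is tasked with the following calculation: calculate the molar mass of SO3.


M(SO3) = 1×32.07 + 3×16.0
= 32.07 + 48.0
= 80.07 g/mol

80.07 g/mol


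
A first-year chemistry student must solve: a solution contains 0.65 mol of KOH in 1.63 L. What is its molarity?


M = n/V = 0.65/1.63 = 0.399 mol/L

0.399 M


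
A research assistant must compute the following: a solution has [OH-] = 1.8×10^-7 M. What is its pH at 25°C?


pOH = -log10([OH-]) = -log10(1.8×10^-7)
= 7 - log10(1.8) = 6.74
pH = 14 - pOH = 14 - 6.74 = 7.26

7.26


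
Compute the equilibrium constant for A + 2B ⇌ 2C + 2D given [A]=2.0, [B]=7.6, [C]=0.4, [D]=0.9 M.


Kc = [C]^2[D]^2/([A][B]^2)
= (0.4^2 × 0.9^2)/(2.0^1 × 7.6^2)
= 0.1296/115.52
= 0.001122

0.001122


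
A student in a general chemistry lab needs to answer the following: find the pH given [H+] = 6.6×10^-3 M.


pH = -log10([H+]) = -log10(6.6×10^-3)
= 3 - log10(6.6)
= 3 - 0.82
= 2.18

2.18


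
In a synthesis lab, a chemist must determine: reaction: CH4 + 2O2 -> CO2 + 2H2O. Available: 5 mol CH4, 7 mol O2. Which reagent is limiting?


Mole ratio available / coefficient:
  CH4: 5/1 = 5.000
  O2: 7/2 = 3.500
Smaller ratio is limiting.

O2


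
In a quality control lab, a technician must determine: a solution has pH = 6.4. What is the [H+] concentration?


[H+] = 10^(-pH) = 10^(-6.4)
= 3.98×10^-7 M

3.98×10^-7 M


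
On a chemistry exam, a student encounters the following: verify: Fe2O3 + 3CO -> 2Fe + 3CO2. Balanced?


Equation: Fe2O3 + 3CO -> 2Fe + 3CO2
Check atoms: C: 3=3, Fe: 2=2, O: 6=6
Balanced

Yes, balanced


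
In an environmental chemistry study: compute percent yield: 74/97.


% yield = actual/theoretical × 100
= 74/97 × 100
= 76.29%

76.29%


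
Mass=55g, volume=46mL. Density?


ρ = mass/volume
= 55/46
= 1.196 g/mL

1.196 g/mL


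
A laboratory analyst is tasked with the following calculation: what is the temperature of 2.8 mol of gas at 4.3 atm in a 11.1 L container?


PV = nRT  (R = 0.08206 L·atm/(mol·K))
T = PV/(nR) = 4.3×11.1/(2.8×0.08206)
= 47.73/0.229768
= 207.73 K

207.73 K


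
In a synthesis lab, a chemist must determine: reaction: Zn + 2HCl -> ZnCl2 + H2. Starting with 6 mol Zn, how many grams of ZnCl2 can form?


Mole ratio ZnCl2:Zn = 1:1
n(ZnCl2) = 6 × 1/1 = 6.000 mol
mass = 6.000 × 136.28 = 817.68 g

817.68 g


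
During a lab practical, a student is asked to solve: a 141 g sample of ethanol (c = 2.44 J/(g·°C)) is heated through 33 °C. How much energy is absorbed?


q = mcΔT = 141 × 2.44 × 33
= 11353.32 J

11353.32 J


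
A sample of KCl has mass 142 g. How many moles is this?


M(KCl) = 74.55 g/mol
n = mass/M = 142/74.55 = 1.9048 mol

1.9048 mol


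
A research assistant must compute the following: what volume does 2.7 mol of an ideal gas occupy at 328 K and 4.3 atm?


PV = nRT  (R = 0.08206 L·atm/(mol·K))
V = nRT/P = 2.7×0.08206×328/4.3
= 16.901 L

16.901 L


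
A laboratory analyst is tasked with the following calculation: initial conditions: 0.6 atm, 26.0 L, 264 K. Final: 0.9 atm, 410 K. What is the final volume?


P1V1/T1 = P2V2/T2
V2 = P1V1T2/(T1P2)
= 0.6×26.0×410/(264×0.9)
= 26.919 L

26.919 L


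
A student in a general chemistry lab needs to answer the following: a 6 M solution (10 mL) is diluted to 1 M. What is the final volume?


C1V1 = C2V2
6 × 10 = 1 × V2
V2 = 60/1 = 60.0 mL

60.0 mL


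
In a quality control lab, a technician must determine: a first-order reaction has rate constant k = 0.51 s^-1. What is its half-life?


t½ = ln2/k = 0.693147/(0.51 s^-1)
= 1.359 s

1.359 s


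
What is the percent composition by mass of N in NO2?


M(NO2) = 1×14.01 + 2×16.0 = 46.01 g/mol
Mass of N = 1 × 14.01 = 14.01 g/mol
% N = 14.01/46.01 × 100 = 30.45%

30.45%


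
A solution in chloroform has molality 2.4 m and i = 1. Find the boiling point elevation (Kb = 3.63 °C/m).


ΔTb = Kb × m × i
= 3.63 × 2.4 × 1
= 8.712 °C

8.712 °C


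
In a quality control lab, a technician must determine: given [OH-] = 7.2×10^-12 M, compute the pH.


pOH = -log10([OH-]) = -log10(7.2×10^-12)
= 12 - log10(7.2) = 11.14
pH = 14 - pOH = 14 - 11.14 = 2.86

2.86


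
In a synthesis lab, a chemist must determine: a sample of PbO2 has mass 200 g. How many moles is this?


M(PbO2) = 239.2 g/mol
n = mass/M = 200/239.2 = 0.8361 mol

0.8361 mol


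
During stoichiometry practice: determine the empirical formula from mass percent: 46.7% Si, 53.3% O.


Assume 100 g sample. Moles of each element:
  Si: 46.7/28.09 = 1.663 mol
  O: 53.3/16.0 = 3.331 mol
Divide by smallest (1.663):
  Si: 1.663/1.663 = 1.0
  O: 3.331/1.663 = 2.0
Empirical formula: SiO2

SiO2


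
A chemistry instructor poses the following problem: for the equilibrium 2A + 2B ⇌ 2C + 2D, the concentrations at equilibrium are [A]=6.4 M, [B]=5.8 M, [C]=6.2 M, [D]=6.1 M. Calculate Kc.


Kc = [C]^2[D]^2/([A]^2[B]^2)
= (6.2^2 × 6.1^2)/(6.4^2 × 5.8^2)
= 1430.3524/1377.8944
= 1.038

1.038


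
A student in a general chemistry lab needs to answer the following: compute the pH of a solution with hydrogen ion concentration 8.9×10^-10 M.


pH = -log10([H+]) = -log10(8.9×10^-10)
= 10 - log10(8.9)
= 10 - 0.95
= 9.05

9.05


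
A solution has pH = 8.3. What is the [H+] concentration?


[H+] = 10^(-pH) = 10^(-8.3)
= 5.01×10^-9 M

5.01×10^-9 M


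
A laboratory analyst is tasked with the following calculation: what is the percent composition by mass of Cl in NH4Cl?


M(NH4Cl) = 1×14.01 + 4×1.008 + 1×35.45 = 53.492 g/mol
Mass of Cl = 1 × 35.45 = 35.45 g/mol
% Cl = 35.45/53.492 × 100 = 66.27%

66.27%


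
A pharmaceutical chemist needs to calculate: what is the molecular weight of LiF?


M(LiF) = 1×6.94 + 1×19.0
= 6.94 + 19.0
= 25.94 g/mol

25.94 g/mol


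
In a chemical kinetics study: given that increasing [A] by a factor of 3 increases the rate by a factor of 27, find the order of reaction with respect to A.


rate ∝ [A]^n
3^n = 27 → n = 3
Order in A: 3

3


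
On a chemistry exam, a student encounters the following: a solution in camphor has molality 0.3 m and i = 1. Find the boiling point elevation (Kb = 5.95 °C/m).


ΔTb = Kb × m × i
= 5.95 × 0.3 × 1
= 1.785 °C

1.785 °C


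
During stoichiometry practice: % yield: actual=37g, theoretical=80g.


% yield = actual/theoretical × 100
= 37/80 × 100
= 46.25%

46.25%
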